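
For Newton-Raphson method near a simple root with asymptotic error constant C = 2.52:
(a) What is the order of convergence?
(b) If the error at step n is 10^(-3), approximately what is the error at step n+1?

(a) Newton-Raphson has quadratic (order 2) convergence near simple roots.
    This means |e_{n+1}| ≈ C|e_n|².

(b) With |e_n| = 10^(-3) and C = 2.52:
    |e_{n+1}| ≈ 2.52 × (10^(-3))² = 2.52 × 10^(-6)

(a) 2 (quadratic); (b) |e_{n+1}| ≈ 2.520e-06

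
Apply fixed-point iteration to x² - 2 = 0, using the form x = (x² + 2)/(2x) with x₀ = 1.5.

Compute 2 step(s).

Equation: x² - 2 = 0
Fixed-point form: x = (x² + 2)/(2x)
x₀ = 1.5

x_1 = g(1.500000) = 1.416667
x_2 = g(1.416667) = 1.414216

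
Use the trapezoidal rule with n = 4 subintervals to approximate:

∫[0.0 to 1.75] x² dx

f(x) = x²
a = 0.0, b = 1.75, n = 4
h = (b - a)/n = 0.437500

Trapezoidal rule: (h/2)[f(x₀) + 2f(x₁) + 2f(x₂) + ... + f(xₙ)]

x_0 = 0.0000, f(x_0) = 0.000000, coefficient = 1
x_1 = 0.4375, f(x_1) = 0.191406, coefficient = 2
x_2 = 0.8750, f(x_2) = 0.765625, coefficient = 2
x_3 = 1.3125, f(x_3) = 1.722656, coefficient = 2
x_4 = 1.7500, f(x_4) = 3.062500, coefficient = 1

I ≈ (0.437500/2) × 8.421875 = 1.842285
Exact value: 1.786458
Error: 0.055827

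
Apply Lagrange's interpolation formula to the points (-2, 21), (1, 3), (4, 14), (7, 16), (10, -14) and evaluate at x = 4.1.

Lagrange interpolation formula:
P(x) = Σ yᵢ × Lᵢ(x)
where Lᵢ(x) = Π_{j≠i} (x - xⱼ)/(xᵢ - xⱼ)

L_0(4.1) = (4.1 - 1)/(-2 - 1) × (4.1 - 4)/(-2 - 4) × (4.1 - 7)/(-2 - 7) × (4.1 - 10)/(-2 - 10) = 0.002728
L_1(4.1) = (4.1 - (-2))/(1 - (-2)) × (4.1 - 4)/(1 - 4) × (4.1 - 7)/(1 - 7) × (4.1 - 10)/(1 - 10) = -0.021476
L_2(4.1) = (4.1 - (-2))/(4 - (-2)) × (4.1 - 1)/(4 - 1) × (4.1 - 7)/(4 - 7) × (4.1 - 10)/(4 - 10) = 0.998611
L_3(4.1) = (4.1 - (-2))/(7 - (-2)) × (4.1 - 1)/(7 - 1) × (4.1 - 4)/(7 - 4) × (4.1 - 10)/(7 - 10) = 0.022957
L_4(4.1) = (4.1 - (-2))/(10 - (-2)) × (4.1 - 1)/(10 - 1) × (4.1 - 4)/(10 - 4) × (4.1 - 7)/(10 - 7) = -0.002821

P(4.1) = 21×L_0(4.1) + 3×L_1(4.1) + 14×L_2(4.1) + 16×L_3(4.1) + (-14)×L_4(4.1)
P(4.1) = 14.380229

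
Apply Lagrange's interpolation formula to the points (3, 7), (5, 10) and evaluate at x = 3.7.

Lagrange interpolation formula:
P(x) = Σ yᵢ × Lᵢ(x)
where Lᵢ(x) = Π_{j≠i} (x - xⱼ)/(xᵢ - xⱼ)

L_0(3.7) = (3.7 - 5)/(3 - 5) = 0.650000
L_1(3.7) = (3.7 - 3)/(5 - 3) = 0.350000

P(3.7) = 7×L_0(3.7) + 10×L_1(3.7)
P(3.7) = 8.050000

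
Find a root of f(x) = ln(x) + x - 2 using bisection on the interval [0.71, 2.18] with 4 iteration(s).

f(x) = ln(x) + x - 2
Initial interval: [0.71, 2.18]

Iteration 1:
  c_1 = (0.710000 + 2.180000)/2 = 1.445000
  f(c_1) = f(1.445000) = -0.186891
  f(a) × f(c) ≥ 0, new interval: [1.445000, 2.180000]
Iteration 2:
  c_2 = (1.445000 + 2.180000)/2 = 1.812500
  f(c_2) = f(1.812500) = 0.407207
  f(a) × f(c) < 0, new interval: [1.445000, 1.812500]
Iteration 3:
  c_3 = (1.445000 + 1.812500)/2 = 1.628750
  f(c_3) = f(1.628750) = 0.116563
  f(a) × f(c) < 0, new interval: [1.445000, 1.628750]
Iteration 4:
  c_4 = (1.445000 + 1.628750)/2 = 1.536875
  f(c_4) = f(1.536875) = -0.033374
  f(a) × f(c) ≥ 0, new interval: [1.536875, 1.628750]

After 4 iteration(s), the approximation is c_4 = 1.536875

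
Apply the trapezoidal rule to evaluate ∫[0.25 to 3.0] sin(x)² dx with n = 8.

f(x) = sin(x)²
a = 0.25, b = 3.0, n = 8
h = (b - a)/n = 0.343750

Trapezoidal rule: (h/2)[f(x₀) + 2f(x₁) + 2f(x₂) + ... + f(xₙ)]

x_0 = 0.2500, f(x_0) = 0.061209, coefficient = 1
x_1 = 0.5938, f(x_1) = 0.313010, coefficient = 2
x_2 = 0.9375, f(x_2) = 0.649767, coefficient = 2
x_3 = 1.2812, f(x_3) = 0.918480, coefficient = 2
x_4 = 1.6250, f(x_4) = 0.997065, coefficient = 2
x_5 = 1.9688, f(x_5) = 0.849818, coefficient = 2
x_6 = 2.3125, f(x_6) = 0.543639, coefficient = 2
x_7 = 2.6562, f(x_7) = 0.217633, coefficient = 2
x_8 = 3.0000, f(x_8) = 0.019915, coefficient = 1

I ≈ (0.343750/2) × 9.059947 = 1.557178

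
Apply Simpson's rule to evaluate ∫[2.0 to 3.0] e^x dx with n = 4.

f(x) = e^x
a = 2.0, b = 3.0, n = 4
h = (b - a)/n = 0.250000

Simpson's rule: (h/3)[f(x₀) + 4f(x₁) + 2f(x₂) + ... + f(xₙ)]

x_0 = 2.0000, f(x_0) = 7.389056, coefficient = 1
x_1 = 2.2500, f(x_1) = 9.487736, coefficient = 4
x_2 = 2.5000, f(x_2) = 12.182494, coefficient = 2
x_3 = 2.7500, f(x_3) = 15.642632, coefficient = 4
x_4 = 3.0000, f(x_4) = 20.085537, coefficient = 1

I ≈ (0.250000/3) × 152.361052 = 12.696754
Exact value: 12.696481
Error: 0.000273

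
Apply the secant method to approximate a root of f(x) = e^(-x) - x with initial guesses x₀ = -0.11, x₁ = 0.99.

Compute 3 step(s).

f(x) = e^(-x) - x
x₀ = -0.11, x₁ = 0.99

Secant formula: x_{n+1} = x_n - f(x_n)(x_n - x_{n-1})/(f(x_n) - f(x_{n-1}))

Iteration 1:
  f(-0.110000) = 1.226278
  f(0.990000) = -0.618423
  x_2 = 0.990000 - (-0.618423)×(0.990000 - (-0.110000))/(-0.618423 - 1.226278)
       = 0.621233
Iteration 2:
  f(0.990000) = -0.618423
  f(0.621233) = -0.083951
  x_3 = 0.621233 - (-0.083951)×(0.621233 - 0.990000)/(-0.083951 - (-0.618423))
       = 0.563309
Iteration 3:
  f(0.621233) = -0.083951
  f(0.563309) = 0.006012
  x_4 = 0.563309 - 0.006012×(0.563309 - 0.621233)/(0.006012 - (-0.083951))
       = 0.567181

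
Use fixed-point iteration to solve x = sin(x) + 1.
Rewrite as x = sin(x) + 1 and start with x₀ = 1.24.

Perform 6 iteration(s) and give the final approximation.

Equation: x = sin(x) + 1
Fixed-point form: x = sin(x) + 1
x₀ = 1.24

x_1 = g(1.240000) = 1.945784
x_2 = g(1.945784) = 1.930512
x_3 = g(1.930512) = 1.935997
x_4 = g(1.935997) = 1.934052
x_5 = g(1.934052) = 1.934745
x_6 = g(1.934745) = 1.934499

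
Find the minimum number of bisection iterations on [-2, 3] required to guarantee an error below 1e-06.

We need (b-a)/2^n ≤ 1e-06
(3 - (-2))/2^n ≤ 1e-06
5/2^n ≤ 1e-06
2^n ≥ 5000000
n ≥ log₂(5000000) = 22.25
n ≥ 23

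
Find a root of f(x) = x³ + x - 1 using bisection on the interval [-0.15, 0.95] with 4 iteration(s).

f(x) = x³ + x - 1
Initial interval: [-0.15, 0.95]

Iteration 1:
  c_1 = (-0.150000 + 0.950000)/2 = 0.400000
  f(c_1) = f(0.400000) = -0.536000
  f(a) × f(c) ≥ 0, new interval: [0.400000, 0.950000]
Iteration 2:
  c_2 = (0.400000 + 0.950000)/2 = 0.675000
  f(c_2) = f(0.675000) = -0.017453
  f(a) × f(c) ≥ 0, new interval: [0.675000, 0.950000]
Iteration 3:
  c_3 = (0.675000 + 0.950000)/2 = 0.812500
  f(c_3) = f(0.812500) = 0.348877
  f(a) × f(c) < 0, new interval: [0.675000, 0.812500]
Iteration 4:
  c_4 = (0.675000 + 0.812500)/2 = 0.743750
  f(c_4) = f(0.743750) = 0.155166
  f(a) × f(c) < 0, new interval: [0.675000, 0.743750]

After 4 iteration(s), the approximation is c_4 = 0.743750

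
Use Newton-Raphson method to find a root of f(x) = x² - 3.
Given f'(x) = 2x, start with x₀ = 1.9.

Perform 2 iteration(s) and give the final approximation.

f(x) = x² - 3
f'(x) = 2x
x₀ = 1.9

Newton-Raphson formula: x_{n+1} = x_n - f(x_n)/f'(x_n)

Iteration 1:
  f(1.900000) = 0.610000
  f'(1.900000) = 3.800000
  x_1 = 1.900000 - 0.610000/3.800000 = 1.739474
Iteration 2:
  f(1.739474) = 0.025769
  f'(1.739474) = 3.478947
  x_2 = 1.739474 - 0.025769/3.478947 = 1.732067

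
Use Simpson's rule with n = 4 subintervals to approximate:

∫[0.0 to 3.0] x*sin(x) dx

f(x) = x*sin(x)
a = 0.0, b = 3.0, n = 4
h = (b - a)/n = 0.750000

Simpson's rule: (h/3)[f(x₀) + 4f(x₁) + 2f(x₂) + ... + f(xₙ)]

x_0 = 0.0000, f(x_0) = 0.000000, coefficient = 1
x_1 = 0.7500, f(x_1) = 0.511229, coefficient = 4
x_2 = 1.5000, f(x_2) = 1.496242, coefficient = 2
x_3 = 2.2500, f(x_3) = 1.750665, coefficient = 4
x_4 = 3.0000, f(x_4) = 0.423360, coefficient = 1

I ≈ (0.750000/3) × 12.463420 = 3.115855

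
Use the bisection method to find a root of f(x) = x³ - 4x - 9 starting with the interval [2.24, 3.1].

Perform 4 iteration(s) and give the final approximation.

f(x) = x³ - 4x - 9
Initial interval: [2.24, 3.1]

Iteration 1:
  c_1 = (2.240000 + 3.100000)/2 = 2.670000
  f(c_1) = f(2.670000) = -0.645837
  f(a) × f(c) ≥ 0, new interval: [2.670000, 3.100000]
Iteration 2:
  c_2 = (2.670000 + 3.100000)/2 = 2.885000
  f(c_2) = f(2.885000) = 3.472504
  f(a) × f(c) < 0, new interval: [2.670000, 2.885000]
Iteration 3:
  c_3 = (2.670000 + 2.885000)/2 = 2.777500
  f(c_3) = f(2.777500) = 1.317041
  f(a) × f(c) < 0, new interval: [2.670000, 2.777500]
Iteration 4:
  c_4 = (2.670000 + 2.777500)/2 = 2.723750
  f(c_4) = f(2.723750) = 0.311995
  f(a) × f(c) < 0, new interval: [2.670000, 2.723750]

After 4 iteration(s), the approximation is c_4 = 2.723750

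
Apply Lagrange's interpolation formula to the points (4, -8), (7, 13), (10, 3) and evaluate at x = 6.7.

Lagrange interpolation formula:
P(x) = Σ yᵢ × Lᵢ(x)
where Lᵢ(x) = Π_{j≠i} (x - xⱼ)/(xᵢ - xⱼ)

L_0(6.7) = (6.7 - 7)/(4 - 7) × (6.7 - 10)/(4 - 10) = 0.055000
L_1(6.7) = (6.7 - 4)/(7 - 4) × (6.7 - 10)/(7 - 10) = 0.990000
L_2(6.7) = (6.7 - 4)/(10 - 4) × (6.7 - 7)/(10 - 7) = -0.045000

P(6.7) = (-8)×L_0(6.7) + 13×L_1(6.7) + 3×L_2(6.7)
P(6.7) = 12.295000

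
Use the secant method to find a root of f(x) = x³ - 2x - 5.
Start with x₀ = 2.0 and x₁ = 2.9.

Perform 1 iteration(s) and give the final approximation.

f(x) = x³ - 2x - 5
x₀ = 2.0, x₁ = 2.9

Secant formula: x_{n+1} = x_n - f(x_n)(x_n - x_{n-1})/(f(x_n) - f(x_{n-1}))

Iteration 1:
  f(2.000000) = -1.000000
  f(2.900000) = 13.589000
  x_2 = 2.900000 - 13.589000×(2.900000 - 2.000000)/(13.589000 - (-1.000000))
       = 2.061690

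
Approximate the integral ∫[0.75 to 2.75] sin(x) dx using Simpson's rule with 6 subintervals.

f(x) = sin(x)
a = 0.75, b = 2.75, n = 6
h = (b - a)/n = 0.333333

Simpson's rule: (h/3)[f(x₀) + 4f(x₁) + 2f(x₂) + ... + f(xₙ)]

x_0 = 0.7500, f(x_0) = 0.681639, coefficient = 1
x_1 = 1.0833, f(x_1) = 0.883524, coefficient = 4
x_2 = 1.4167, f(x_2) = 0.988146, coefficient = 2
x_3 = 1.7500, f(x_3) = 0.983986, coefficient = 4
x_4 = 2.0833, f(x_4) = 0.871503, coefficient = 2
x_5 = 2.4167, f(x_5) = 0.663080, coefficient = 4
x_6 = 2.7500, f(x_6) = 0.381661, coefficient = 1

I ≈ (0.333333/3) × 14.904957 = 1.656106
Exact value: 1.655991
Error: 0.000115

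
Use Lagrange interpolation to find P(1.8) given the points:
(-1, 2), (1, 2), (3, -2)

Lagrange interpolation formula:
P(x) = Σ yᵢ × Lᵢ(x)
where Lᵢ(x) = Π_{j≠i} (x - xⱼ)/(xᵢ - xⱼ)

L_0(1.8) = (1.8 - 1)/(-1 - 1) × (1.8 - 3)/(-1 - 3) = -0.120000
L_1(1.8) = (1.8 - (-1))/(1 - (-1)) × (1.8 - 3)/(1 - 3) = 0.840000
L_2(1.8) = (1.8 - (-1))/(3 - (-1)) × (1.8 - 1)/(3 - 1) = 0.280000

P(1.8) = 2×L_0(1.8) + 2×L_1(1.8) + (-2)×L_2(1.8)
P(1.8) = 0.880000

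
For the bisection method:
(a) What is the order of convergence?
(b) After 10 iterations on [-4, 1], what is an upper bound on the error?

(a) Bisection has linear (order 1) convergence; the error is halved each step.

(b) Error bound = (b-a)/2^n = (1 - (-4))/2^{10}
    = 5/2^{10}

(a) 1 (linear); (b) error ≤ 4.88e-03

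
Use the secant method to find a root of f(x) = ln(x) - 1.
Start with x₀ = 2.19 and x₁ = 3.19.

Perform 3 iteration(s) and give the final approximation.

f(x) = ln(x) - 1
x₀ = 2.19, x₁ = 3.19

Secant formula: x_{n+1} = x_n - f(x_n)(x_n - x_{n-1})/(f(x_n) - f(x_{n-1}))

Iteration 1:
  f(2.190000) = -0.216098
  f(3.190000) = 0.160021
  x_2 = 3.190000 - 0.160021×(3.190000 - 2.190000)/(0.160021 - (-0.216098))
       = 2.764548
Iteration 2:
  f(3.190000) = 0.160021
  f(2.764548) = 0.016877
  x_3 = 2.764548 - 0.016877×(2.764548 - 3.190000)/(0.016877 - 0.160021)
       = 2.714386
Iteration 3:
  f(2.764548) = 0.016877
  f(2.714386) = -0.001434
  x_4 = 2.714386 - (-0.001434)×(2.714386 - 2.764548)/(-0.001434 - 0.016877)
       = 2.718315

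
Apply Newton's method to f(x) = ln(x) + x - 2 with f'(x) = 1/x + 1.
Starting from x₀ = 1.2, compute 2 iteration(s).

f(x) = ln(x) + x - 2
f'(x) = 1/x + 1
x₀ = 1.2

Newton-Raphson formula: x_{n+1} = x_n - f(x_n)/f'(x_n)

Iteration 1:
  f(1.200000) = -0.617678
  f'(1.200000) = 1.833333
  x_1 = 1.200000 - (-0.617678)/1.833333 = 1.536916
Iteration 2:
  f(1.536916) = -0.033307
  f'(1.536916) = 1.650654
  x_2 = 1.536916 - (-0.033307)/1.650654 = 1.557094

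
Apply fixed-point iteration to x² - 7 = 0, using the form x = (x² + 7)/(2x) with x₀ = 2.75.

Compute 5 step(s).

Equation: x² - 7 = 0
Fixed-point form: x = (x² + 7)/(2x)
x₀ = 2.75

x_1 = g(2.750000) = 2.647727
x_2 = g(2.647727) = 2.645752
x_3 = g(2.645752) = 2.645751
x_4 = g(2.645751) = 2.645751
x_5 = g(2.645751) = 2.645751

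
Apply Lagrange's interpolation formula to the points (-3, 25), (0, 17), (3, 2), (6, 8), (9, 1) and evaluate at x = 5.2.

Lagrange interpolation formula:
P(x) = Σ yᵢ × Lᵢ(x)
where Lᵢ(x) = Π_{j≠i} (x - xⱼ)/(xᵢ - xⱼ)

L_0(5.2) = (5.2 - 0)/(-3 - 0) × (5.2 - 3)/(-3 - 3) × (5.2 - 6)/(-3 - 6) × (5.2 - 9)/(-3 - 9) = 0.017890
L_1(5.2) = (5.2 - (-3))/(0 - (-3)) × (5.2 - 3)/(0 - 3) × (5.2 - 6)/(0 - 6) × (5.2 - 9)/(0 - 9) = -0.112843
L_2(5.2) = (5.2 - (-3))/(3 - (-3)) × (5.2 - 0)/(3 - 0) × (5.2 - 6)/(3 - 6) × (5.2 - 9)/(3 - 9) = 0.400079
L_3(5.2) = (5.2 - (-3))/(6 - (-3)) × (5.2 - 0)/(6 - 0) × (5.2 - 3)/(6 - 3) × (5.2 - 9)/(6 - 9) = 0.733478
L_4(5.2) = (5.2 - (-3))/(9 - (-3)) × (5.2 - 0)/(9 - 0) × (5.2 - 3)/(9 - 3) × (5.2 - 6)/(9 - 6) = -0.038604

P(5.2) = 25×L_0(5.2) + 17×L_1(5.2) + 2×L_2(5.2) + 8×L_3(5.2) + 1×L_4(5.2)
P(5.2) = 5.158295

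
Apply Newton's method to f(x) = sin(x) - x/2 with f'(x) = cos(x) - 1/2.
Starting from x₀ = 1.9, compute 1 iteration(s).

f(x) = sin(x) - x/2
f'(x) = cos(x) - 1/2
x₀ = 1.9

Newton-Raphson formula: x_{n+1} = x_n - f(x_n)/f'(x_n)

Iteration 1:
  f(1.900000) = -0.003700
  f'(1.900000) = -0.823290
  x_1 = 1.900000 - (-0.003700)/(-0.823290) = 1.895506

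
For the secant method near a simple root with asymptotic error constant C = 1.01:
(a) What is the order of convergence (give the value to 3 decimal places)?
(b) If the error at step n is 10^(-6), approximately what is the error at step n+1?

(a) Secant method has superlinear convergence with order φ = (1+√5)/2 ≈ 1.618.
    This means |e_{n+1}| ≈ C|e_n|^1.618.

(b) With |e_n| = 10^(-6) and C = 1.01:
    |e_{n+1}| ≈ 1.01 × (10^(-6))^1.618 = 1.01 × 10^(-9.71)

(a) ≈ 1.618 (golden ratio); (b) |e_{n+1}| ≈ 1.978e-10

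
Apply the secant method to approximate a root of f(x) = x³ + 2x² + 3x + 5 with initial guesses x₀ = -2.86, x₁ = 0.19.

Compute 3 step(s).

f(x) = x³ + 2x² + 3x + 5
x₀ = -2.86, x₁ = 0.19

Secant formula: x_{n+1} = x_n - f(x_n)(x_n - x_{n-1})/(f(x_n) - f(x_{n-1}))

Iteration 1:
  f(-2.860000) = -10.614456
  f(0.190000) = 5.649059
  x_2 = 0.190000 - 5.649059×(0.190000 - (-2.860000))/(5.649059 - (-10.614456))
       = -0.869404
Iteration 2:
  f(0.190000) = 5.649059
  f(-0.869404) = 3.246364
  x_3 = -0.869404 - 3.246364×(-0.869404 - 0.190000)/(3.246364 - 5.649059)
       = -2.300801
Iteration 3:
  f(-0.869404) = 3.246364
  f(-2.300801) = -3.494751
  x_4 = -2.300801 - (-3.494751)×(-2.300801 - (-0.869404))/(-3.494751 - 3.246364)
       = -1.558732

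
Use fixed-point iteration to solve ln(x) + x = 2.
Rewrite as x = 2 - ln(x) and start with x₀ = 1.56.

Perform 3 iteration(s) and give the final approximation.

Equation: ln(x) + x = 2
Fixed-point form: x = 2 - ln(x)
x₀ = 1.56

x_1 = g(1.560000) = 1.555314
x_2 = g(1.555314) = 1.558322
x_3 = g(1.558322) = 1.556390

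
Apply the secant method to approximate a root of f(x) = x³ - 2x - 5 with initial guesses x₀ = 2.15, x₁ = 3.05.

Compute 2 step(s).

f(x) = x³ - 2x - 5
x₀ = 2.15, x₁ = 3.05

Secant formula: x_{n+1} = x_n - f(x_n)(x_n - x_{n-1})/(f(x_n) - f(x_{n-1}))

Iteration 1:
  f(2.150000) = 0.638375
  f(3.050000) = 17.272625
  x_2 = 3.050000 - 17.272625×(3.050000 - 2.150000)/(17.272625 - 0.638375)
       = 2.115461
Iteration 2:
  f(3.050000) = 17.272625
  f(2.115461) = 0.236132
  x_3 = 2.115461 - 0.236132×(2.115461 - 3.050000)/(0.236132 - 17.272625)
       = 2.102508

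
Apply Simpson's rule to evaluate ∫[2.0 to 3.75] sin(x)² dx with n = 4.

f(x) = sin(x)²
a = 2.0, b = 3.75, n = 4
h = (b - a)/n = 0.437500

Simpson's rule: (h/3)[f(x₀) + 4f(x₁) + 2f(x₂) + ... + f(xₙ)]

x_0 = 2.0000, f(x_0) = 0.826822, coefficient = 1
x_1 = 2.4375, f(x_1) = 0.419052, coefficient = 4
x_2 = 2.8750, f(x_2) = 0.069404, coefficient = 2
x_3 = 3.3125, f(x_3) = 0.028926, coefficient = 4
x_4 = 3.7500, f(x_4) = 0.326682, coefficient = 1

I ≈ (0.437500/3) × 3.084225 = 0.449783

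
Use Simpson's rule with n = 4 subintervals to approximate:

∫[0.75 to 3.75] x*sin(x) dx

f(x) = x*sin(x)
a = 0.75, b = 3.75, n = 4
h = (b - a)/n = 0.750000

Simpson's rule: (h/3)[f(x₀) + 4f(x₁) + 2f(x₂) + ... + f(xₙ)]

x_0 = 0.7500, f(x_0) = 0.511229, coefficient = 1
x_1 = 1.5000, f(x_1) = 1.496242, coefficient = 4
x_2 = 2.2500, f(x_2) = 1.750665, coefficient = 2
x_3 = 3.0000, f(x_3) = 0.423360, coefficient = 4
x_4 = 3.7500, f(x_4) = -2.143355, coefficient = 1

I ≈ (0.750000/3) × 9.547614 = 2.386903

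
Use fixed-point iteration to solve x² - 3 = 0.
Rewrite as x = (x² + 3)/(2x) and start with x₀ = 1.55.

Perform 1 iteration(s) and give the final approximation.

Equation: x² - 3 = 0
Fixed-point form: x = (x² + 3)/(2x)
x₀ = 1.55

x_1 = g(1.550000) = 1.742742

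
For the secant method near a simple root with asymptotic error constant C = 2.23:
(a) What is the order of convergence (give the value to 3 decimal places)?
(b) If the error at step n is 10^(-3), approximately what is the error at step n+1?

(a) Secant method has superlinear convergence with order φ = (1+√5)/2 ≈ 1.618.
    This means |e_{n+1}| ≈ C|e_n|^1.618.

(b) With |e_n| = 10^(-3) and C = 2.23:
    |e_{n+1}| ≈ 2.23 × (10^(-3))^1.618 = 2.23 × 10^(-4.85)

(a) ≈ 1.618 (golden ratio); (b) |e_{n+1}| ≈ 3.120e-05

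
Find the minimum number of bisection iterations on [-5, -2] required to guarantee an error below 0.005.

We need (b-a)/2^n ≤ 0.005
(-2 - (-5))/2^n ≤ 0.005
3/2^n ≤ 0.005
2^n ≥ 600
n ≥ log₂(600) = 9.23
n ≥ 10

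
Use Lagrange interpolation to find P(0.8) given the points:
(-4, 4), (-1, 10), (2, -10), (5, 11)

Lagrange interpolation formula:
P(x) = Σ yᵢ × Lᵢ(x)
where Lᵢ(x) = Π_{j≠i} (x - xⱼ)/(xᵢ - xⱼ)

L_0(0.8) = (0.8 - (-1))/(-4 - (-1)) × (0.8 - 2)/(-4 - 2) × (0.8 - 5)/(-4 - 5) = -0.056000
L_1(0.8) = (0.8 - (-4))/(-1 - (-4)) × (0.8 - 2)/(-1 - 2) × (0.8 - 5)/(-1 - 5) = 0.448000
L_2(0.8) = (0.8 - (-4))/(2 - (-4)) × (0.8 - (-1))/(2 - (-1)) × (0.8 - 5)/(2 - 5) = 0.672000
L_3(0.8) = (0.8 - (-4))/(5 - (-4)) × (0.8 - (-1))/(5 - (-1)) × (0.8 - 2)/(5 - 2) = -0.064000

P(0.8) = 4×L_0(0.8) + 10×L_1(0.8) + (-10)×L_2(0.8) + 11×L_3(0.8)
P(0.8) = -3.168000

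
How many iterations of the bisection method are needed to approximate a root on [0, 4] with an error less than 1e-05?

We need (b-a)/2^n ≤ 1e-05
(4 - 0)/2^n ≤ 1e-05
4/2^n ≤ 1e-05
2^n ≥ 400000
n ≥ log₂(400000) = 18.61
n ≥ 19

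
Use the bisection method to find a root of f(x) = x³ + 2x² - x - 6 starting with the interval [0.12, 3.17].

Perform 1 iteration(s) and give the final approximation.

f(x) = x³ + 2x² - x - 6
Initial interval: [0.12, 3.17]

Iteration 1:
  c_1 = (0.120000 + 3.170000)/2 = 1.645000
  f(c_1) = f(1.645000) = 2.218461
  f(a) × f(c) < 0, new interval: [0.120000, 1.645000]

After 1 iteration(s), the approximation is c_1 = 1.645000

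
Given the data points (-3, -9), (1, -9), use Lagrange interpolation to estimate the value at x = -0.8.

Lagrange interpolation formula:
P(x) = Σ yᵢ × Lᵢ(x)
where Lᵢ(x) = Π_{j≠i} (x - xⱼ)/(xᵢ - xⱼ)

L_0(-0.8) = (-0.8 - 1)/(-3 - 1) = 0.450000
L_1(-0.8) = (-0.8 - (-3))/(1 - (-3)) = 0.550000

P(-0.8) = (-9)×L_0(-0.8) + (-9)×L_1(-0.8)
P(-0.8) = -9.000000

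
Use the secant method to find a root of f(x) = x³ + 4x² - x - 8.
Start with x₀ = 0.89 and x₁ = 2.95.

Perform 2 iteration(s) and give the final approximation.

f(x) = x³ + 4x² - x - 8
x₀ = 0.89, x₁ = 2.95

Secant formula: x_{n+1} = x_n - f(x_n)(x_n - x_{n-1})/(f(x_n) - f(x_{n-1}))

Iteration 1:
  f(0.890000) = -5.016631
  f(2.950000) = 49.532375
  x_2 = 2.950000 - 49.532375×(2.950000 - 0.890000)/(49.532375 - (-5.016631))
       = 1.079449
Iteration 2:
  f(2.950000) = 49.532375
  f(1.079449) = -3.160822
  x_3 = 1.079449 - (-3.160822)×(1.079449 - 2.950000)/(-3.160822 - 49.532375)
       = 1.191655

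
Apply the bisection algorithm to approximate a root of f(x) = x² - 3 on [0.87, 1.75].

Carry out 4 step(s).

f(x) = x² - 3
Initial interval: [0.87, 1.75]

Iteration 1:
  c_1 = (0.870000 + 1.750000)/2 = 1.310000
  f(c_1) = f(1.310000) = -1.283900
  f(a) × f(c) ≥ 0, new interval: [1.310000, 1.750000]
Iteration 2:
  c_2 = (1.310000 + 1.750000)/2 = 1.530000
  f(c_2) = f(1.530000) = -0.659100
  f(a) × f(c) ≥ 0, new interval: [1.530000, 1.750000]
Iteration 3:
  c_3 = (1.530000 + 1.750000)/2 = 1.640000
  f(c_3) = f(1.640000) = -0.310400
  f(a) × f(c) ≥ 0, new interval: [1.640000, 1.750000]
Iteration 4:
  c_4 = (1.640000 + 1.750000)/2 = 1.695000
  f(c_4) = f(1.695000) = -0.126975
  f(a) × f(c) ≥ 0, new interval: [1.695000, 1.750000]

After 4 iteration(s), the approximation is c_4 = 1.695000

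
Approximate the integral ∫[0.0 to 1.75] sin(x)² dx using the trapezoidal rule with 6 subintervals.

f(x) = sin(x)²
a = 0.0, b = 1.75, n = 6
h = (b - a)/n = 0.291667

Trapezoidal rule: (h/2)[f(x₀) + 2f(x₁) + 2f(x₂) + ... + f(xₙ)]

x_0 = 0.0000, f(x_0) = 0.000000, coefficient = 1
x_1 = 0.2917, f(x_1) = 0.082684, coefficient = 2
x_2 = 0.5833, f(x_2) = 0.303391, coefficient = 2
x_3 = 0.8750, f(x_3) = 0.589123, coefficient = 2
x_4 = 1.1667, f(x_4) = 0.845379, coefficient = 2
x_5 = 1.4583, f(x_5) = 0.987405, coefficient = 2
x_6 = 1.7500, f(x_6) = 0.968228, coefficient = 1

I ≈ (0.291667/2) × 6.584193 = 0.960195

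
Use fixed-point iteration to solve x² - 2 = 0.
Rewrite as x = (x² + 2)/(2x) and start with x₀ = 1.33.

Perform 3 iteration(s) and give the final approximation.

Equation: x² - 2 = 0
Fixed-point form: x = (x² + 2)/(2x)
x₀ = 1.33

x_1 = g(1.330000) = 1.416880
x_2 = g(1.416880) = 1.414216
x_3 = g(1.414216) = 1.414214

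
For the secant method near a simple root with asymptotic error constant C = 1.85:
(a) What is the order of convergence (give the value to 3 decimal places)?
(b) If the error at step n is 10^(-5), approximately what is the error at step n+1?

(a) Secant method has superlinear convergence with order φ = (1+√5)/2 ≈ 1.618.
    This means |e_{n+1}| ≈ C|e_n|^1.618.

(b) With |e_n| = 10^(-5) and C = 1.85:
    |e_{n+1}| ≈ 1.85 × (10^(-5))^1.618 = 1.85 × 10^(-8.09)

(a) ≈ 1.618 (golden ratio); (b) |e_{n+1}| ≈ 1.503e-08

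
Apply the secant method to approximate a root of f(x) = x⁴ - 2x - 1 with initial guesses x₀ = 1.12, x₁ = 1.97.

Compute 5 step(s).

f(x) = x⁴ - 2x - 1
x₀ = 1.12, x₁ = 1.97

Secant formula: x_{n+1} = x_n - f(x_n)(x_n - x_{n-1})/(f(x_n) - f(x_{n-1}))

Iteration 1:
  f(1.120000) = -1.666481
  f(1.970000) = 10.121385
  x_2 = 1.970000 - 10.121385×(1.970000 - 1.120000)/(10.121385 - (-1.666481))
       = 1.240167
Iteration 2:
  f(1.970000) = 10.121385
  f(1.240167) = -1.114848
  x_3 = 1.240167 - (-1.114848)×(1.240167 - 1.970000)/(-1.114848 - 10.121385)
       = 1.312580
Iteration 3:
  f(1.240167) = -1.114848
  f(1.312580) = -0.656892
  x_4 = 1.312580 - (-0.656892)×(1.312580 - 1.240167)/(-0.656892 - (-1.114848))
       = 1.416450
Iteration 4:
  f(1.312580) = -0.656892
  f(1.416450) = 0.192458
  x_5 = 1.416450 - 0.192458×(1.416450 - 1.312580)/(0.192458 - (-0.656892))
       = 1.392913
Iteration 5:
  f(1.416450) = 0.192458
  f(1.392913) = -0.021422
  x_6 = 1.392913 - (-0.021422)×(1.392913 - 1.416450)/(-0.021422 - 0.192458)
       = 1.395271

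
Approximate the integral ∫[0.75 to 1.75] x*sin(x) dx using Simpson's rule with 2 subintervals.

f(x) = x*sin(x)
a = 0.75, b = 1.75, n = 2
h = (b - a)/n = 0.500000

Simpson's rule: (h/3)[f(x₀) + 4f(x₁) + 2f(x₂) + ... + f(xₙ)]

x_0 = 0.7500, f(x_0) = 0.511229, coefficient = 1
x_1 = 1.2500, f(x_1) = 1.186231, coefficient = 4
x_2 = 1.7500, f(x_2) = 1.721975, coefficient = 1

I ≈ (0.500000/3) × 6.978128 = 1.163021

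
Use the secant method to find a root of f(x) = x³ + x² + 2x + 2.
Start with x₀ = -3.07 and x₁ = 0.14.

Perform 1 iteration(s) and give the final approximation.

f(x) = x³ + x² + 2x + 2
x₀ = -3.07, x₁ = 0.14

Secant formula: x_{n+1} = x_n - f(x_n)(x_n - x_{n-1})/(f(x_n) - f(x_{n-1}))

Iteration 1:
  f(-3.070000) = -23.649543
  f(0.140000) = 2.302344
  x_2 = 0.140000 - 2.302344×(0.140000 - (-3.070000))/(2.302344 - (-23.649543))
       = -0.144778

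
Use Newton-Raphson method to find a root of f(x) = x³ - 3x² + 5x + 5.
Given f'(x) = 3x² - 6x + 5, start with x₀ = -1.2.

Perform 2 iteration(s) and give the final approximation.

f(x) = x³ - 3x² + 5x + 5
f'(x) = 3x² - 6x + 5
x₀ = -1.2

Newton-Raphson formula: x_{n+1} = x_n - f(x_n)/f'(x_n)

Iteration 1:
  f(-1.200000) = -7.048000
  f'(-1.200000) = 16.520000
  x_1 = -1.200000 - (-7.048000)/16.520000 = -0.773366
Iteration 2:
  f(-0.773366) = -1.123657
  f'(-0.773366) = 11.434477
  x_2 = -0.773366 - (-1.123657)/11.434477 = -0.675096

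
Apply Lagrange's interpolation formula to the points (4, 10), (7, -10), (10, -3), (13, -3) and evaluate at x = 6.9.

Lagrange interpolation formula:
P(x) = Σ yᵢ × Lᵢ(x)
where Lᵢ(x) = Π_{j≠i} (x - xⱼ)/(xᵢ - xⱼ)

L_0(6.9) = (6.9 - 7)/(4 - 7) × (6.9 - 10)/(4 - 10) × (6.9 - 13)/(4 - 13) = 0.011673
L_1(6.9) = (6.9 - 4)/(7 - 4) × (6.9 - 10)/(7 - 10) × (6.9 - 13)/(7 - 13) = 1.015537
L_2(6.9) = (6.9 - 4)/(10 - 4) × (6.9 - 7)/(10 - 7) × (6.9 - 13)/(10 - 13) = -0.032759
L_3(6.9) = (6.9 - 4)/(13 - 4) × (6.9 - 7)/(13 - 7) × (6.9 - 10)/(13 - 10) = 0.005549

P(6.9) = 10×L_0(6.9) + (-10)×L_1(6.9) + (-3)×L_2(6.9) + (-3)×L_3(6.9)
P(6.9) = -9.957012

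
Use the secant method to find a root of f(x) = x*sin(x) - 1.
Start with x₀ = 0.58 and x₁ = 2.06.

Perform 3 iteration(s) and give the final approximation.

f(x) = x*sin(x) - 1
x₀ = 0.58, x₁ = 2.06

Secant formula: x_{n+1} = x_n - f(x_n)(x_n - x_{n-1})/(f(x_n) - f(x_{n-1}))

Iteration 1:
  f(0.580000) = -0.682146
  f(2.060000) = 0.818377
  x_2 = 2.060000 - 0.818377×(2.060000 - 0.580000)/(0.818377 - (-0.682146))
       = 1.252816
Iteration 2:
  f(2.060000) = 0.818377
  f(1.252816) = 0.190011
  x_3 = 1.252816 - 0.190011×(1.252816 - 2.060000)/(0.190011 - 0.818377)
       = 1.008733
Iteration 3:
  f(1.252816) = 0.190011
  f(1.008733) = -0.146454
  x_4 = 1.008733 - (-0.146454)×(1.008733 - 1.252816)/(-0.146454 - 0.190011)
       = 1.114975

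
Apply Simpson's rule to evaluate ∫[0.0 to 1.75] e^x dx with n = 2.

f(x) = e^x
a = 0.0, b = 1.75, n = 2
h = (b - a)/n = 0.875000

Simpson's rule: (h/3)[f(x₀) + 4f(x₁) + 2f(x₂) + ... + f(xₙ)]

x_0 = 0.0000, f(x_0) = 1.000000, coefficient = 1
x_1 = 0.8750, f(x_1) = 2.398875, coefficient = 4
x_2 = 1.7500, f(x_2) = 5.754603, coefficient = 1

I ≈ (0.875000/3) × 16.350104 = 4.768780
Exact value: 4.754603
Error: 0.014178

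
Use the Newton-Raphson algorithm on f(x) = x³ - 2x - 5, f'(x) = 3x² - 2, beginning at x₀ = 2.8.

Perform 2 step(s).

f(x) = x³ - 2x - 5
f'(x) = 3x² - 2
x₀ = 2.8

Newton-Raphson formula: x_{n+1} = x_n - f(x_n)/f'(x_n)

Iteration 1:
  f(2.800000) = 11.352000
  f'(2.800000) = 21.520000
  x_1 = 2.800000 - 11.352000/21.520000 = 2.272491
Iteration 2:
  f(2.272491) = 2.190647
  f'(2.272491) = 13.492642
  x_2 = 2.272491 - 2.190647/13.492642 = 2.110132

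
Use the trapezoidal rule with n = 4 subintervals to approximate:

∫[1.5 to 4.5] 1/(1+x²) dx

f(x) = 1/(1+x²)
a = 1.5, b = 4.5, n = 4
h = (b - a)/n = 0.750000

Trapezoidal rule: (h/2)[f(x₀) + 2f(x₁) + 2f(x₂) + ... + f(xₙ)]

x_0 = 1.5000, f(x_0) = 0.307692, coefficient = 1
x_1 = 2.2500, f(x_1) = 0.164948, coefficient = 2
x_2 = 3.0000, f(x_2) = 0.100000, coefficient = 2
x_3 = 3.7500, f(x_3) = 0.066390, coefficient = 2
x_4 = 4.5000, f(x_4) = 0.047059, coefficient = 1

I ≈ (0.750000/2) × 1.017428 = 0.381536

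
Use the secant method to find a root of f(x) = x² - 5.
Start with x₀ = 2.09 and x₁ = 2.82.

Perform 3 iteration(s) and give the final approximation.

f(x) = x² - 5
x₀ = 2.09, x₁ = 2.82

Secant formula: x_{n+1} = x_n - f(x_n)(x_n - x_{n-1})/(f(x_n) - f(x_{n-1}))

Iteration 1:
  f(2.090000) = -0.631900
  f(2.820000) = 2.952400
  x_2 = 2.820000 - 2.952400×(2.820000 - 2.090000)/(2.952400 - (-0.631900))
       = 2.218697
Iteration 2:
  f(2.820000) = 2.952400
  f(2.218697) = -0.077386
  x_3 = 2.218697 - (-0.077386)×(2.218697 - 2.820000)/(-0.077386 - 2.952400)
       = 2.234055
Iteration 3:
  f(2.218697) = -0.077386
  f(2.234055) = -0.008999
  x_4 = 2.234055 - (-0.008999)×(2.234055 - 2.218697)/(-0.008999 - (-0.077386))
       = 2.236076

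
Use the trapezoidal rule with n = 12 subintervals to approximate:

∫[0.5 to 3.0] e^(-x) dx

f(x) = e^(-x)
a = 0.5, b = 3.0, n = 12
h = (b - a)/n = 0.208333

Trapezoidal rule: (h/2)[f(x₀) + 2f(x₁) + 2f(x₂) + ... + f(xₙ)]

x_0 = 0.5000, f(x_0) = 0.606531, coefficient = 1
x_1 = 0.7083, f(x_1) = 0.492464, coefficient = 2
x_2 = 0.9167, f(x_2) = 0.399850, coefficient = 2
x_3 = 1.1250, f(x_3) = 0.324652, coefficient = 2
x_4 = 1.3333, f(x_4) = 0.263597, coefficient = 2
x_5 = 1.5417, f(x_5) = 0.214024, coefficient = 2
x_6 = 1.7500, f(x_6) = 0.173774, coefficient = 2
x_7 = 1.9583, f(x_7) = 0.141093, coefficient = 2
x_8 = 2.1667, f(x_8) = 0.114559, coefficient = 2
x_9 = 2.3750, f(x_9) = 0.093014, coefficient = 2
x_10 = 2.5833, f(x_10) = 0.075522, coefficient = 2
x_11 = 2.7917, f(x_11) = 0.061319, coefficient = 2
x_12 = 3.0000, f(x_12) = 0.049787, coefficient = 1

I ≈ (0.208333/2) × 5.364056 = 0.558756
Exact value: 0.556744
Error: 0.002012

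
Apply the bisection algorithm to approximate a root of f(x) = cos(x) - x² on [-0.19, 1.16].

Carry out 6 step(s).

f(x) = cos(x) - x²
Initial interval: [-0.19, 1.16]

Iteration 1:
  c_1 = (-0.190000 + 1.160000)/2 = 0.485000
  f(c_1) = f(0.485000) = 0.649450
  f(a) × f(c) ≥ 0, new interval: [0.485000, 1.160000]
Iteration 2:
  c_2 = (0.485000 + 1.160000)/2 = 0.822500
  f(c_2) = f(0.822500) = 0.003885
  f(a) × f(c) ≥ 0, new interval: [0.822500, 1.160000]
Iteration 3:
  c_3 = (0.822500 + 1.160000)/2 = 0.991250
  f(c_3) = f(0.991250) = -0.434932
  f(a) × f(c) < 0, new interval: [0.822500, 0.991250]
Iteration 4:
  c_4 = (0.822500 + 0.991250)/2 = 0.906875
  f(c_4) = f(0.906875) = -0.206212
  f(a) × f(c) < 0, new interval: [0.822500, 0.906875]
Iteration 5:
  c_5 = (0.822500 + 0.906875)/2 = 0.864688
  f(c_5) = f(0.864688) = -0.098807
  f(a) × f(c) < 0, new interval: [0.822500, 0.864688]
Iteration 6:
  c_6 = (0.822500 + 0.864688)/2 = 0.843594
  f(c_6) = f(0.843594) = -0.046868
  f(a) × f(c) < 0, new interval: [0.822500, 0.843594]

After 6 iteration(s), the approximation is c_6 = 0.843594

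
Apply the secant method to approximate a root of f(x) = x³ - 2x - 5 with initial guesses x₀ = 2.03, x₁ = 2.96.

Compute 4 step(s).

f(x) = x³ - 2x - 5
x₀ = 2.03, x₁ = 2.96

Secant formula: x_{n+1} = x_n - f(x_n)(x_n - x_{n-1})/(f(x_n) - f(x_{n-1}))

Iteration 1:
  f(2.030000) = -0.694573
  f(2.960000) = 15.014336
  x_2 = 2.960000 - 15.014336×(2.960000 - 2.030000)/(15.014336 - (-0.694573))
       = 2.071120
Iteration 2:
  f(2.960000) = 15.014336
  f(2.071120) = -0.258090
  x_3 = 2.071120 - (-0.258090)×(2.071120 - 2.960000)/(-0.258090 - 15.014336)
       = 2.086141
Iteration 3:
  f(2.071120) = -0.258090
  f(2.086141) = -0.093424
  x_4 = 2.086141 - (-0.093424)×(2.086141 - 2.071120)/(-0.093424 - (-0.258090))
       = 2.094664
Iteration 4:
  f(2.086141) = -0.093424
  f(2.094664) = 0.001254
  x_5 = 2.094664 - 0.001254×(2.094664 - 2.086141)/(0.001254 - (-0.093424))
       = 2.094551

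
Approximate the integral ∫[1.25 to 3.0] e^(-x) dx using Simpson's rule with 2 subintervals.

f(x) = e^(-x)
a = 1.25, b = 3.0, n = 2
h = (b - a)/n = 0.875000

Simpson's rule: (h/3)[f(x₀) + 4f(x₁) + 2f(x₂) + ... + f(xₙ)]

x_0 = 1.2500, f(x_0) = 0.286505, coefficient = 1
x_1 = 2.1250, f(x_1) = 0.119433, coefficient = 4
x_2 = 3.0000, f(x_2) = 0.049787, coefficient = 1

I ≈ (0.875000/3) × 0.814024 = 0.237424
Exact value: 0.236718
Error: 0.000706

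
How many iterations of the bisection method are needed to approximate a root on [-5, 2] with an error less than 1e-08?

We need (b-a)/2^n ≤ 1e-08
(2 - (-5))/2^n ≤ 1e-08
7/2^n ≤ 1e-08
2^n ≥ 700000000
n ≥ log₂(700000000) = 29.38
n ≥ 30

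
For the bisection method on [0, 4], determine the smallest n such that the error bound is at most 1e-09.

We need (b-a)/2^n ≤ 1e-09
(4 - 0)/2^n ≤ 1e-09
4/2^n ≤ 1e-09
2^n ≥ 4000000000
n ≥ log₂(4000000000) = 31.90
n ≥ 32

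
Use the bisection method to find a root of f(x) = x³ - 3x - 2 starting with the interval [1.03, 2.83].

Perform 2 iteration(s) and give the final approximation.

f(x) = x³ - 3x - 2
Initial interval: [1.03, 2.83]

Iteration 1:
  c_1 = (1.030000 + 2.830000)/2 = 1.930000
  f(c_1) = f(1.930000) = -0.600943
  f(a) × f(c) ≥ 0, new interval: [1.930000, 2.830000]
Iteration 2:
  c_2 = (1.930000 + 2.830000)/2 = 2.380000
  f(c_2) = f(2.380000) = 4.341272
  f(a) × f(c) < 0, new interval: [1.930000, 2.380000]

After 2 iteration(s), the approximation is c_2 = 2.380000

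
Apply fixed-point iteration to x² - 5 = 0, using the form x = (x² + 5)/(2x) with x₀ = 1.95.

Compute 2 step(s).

Equation: x² - 5 = 0
Fixed-point form: x = (x² + 5)/(2x)
x₀ = 1.95

x_1 = g(1.950000) = 2.257051
x_2 = g(2.257051) = 2.236166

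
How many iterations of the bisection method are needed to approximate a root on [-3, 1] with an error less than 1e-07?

We need (b-a)/2^n ≤ 1e-07
(1 - (-3))/2^n ≤ 1e-07
4/2^n ≤ 1e-07
2^n ≥ 40000000
n ≥ log₂(40000000) = 25.25
n ≥ 26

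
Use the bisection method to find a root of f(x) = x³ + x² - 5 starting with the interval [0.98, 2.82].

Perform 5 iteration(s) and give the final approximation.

f(x) = x³ + x² - 5
Initial interval: [0.98, 2.82]

Iteration 1:
  c_1 = (0.980000 + 2.820000)/2 = 1.900000
  f(c_1) = f(1.900000) = 5.469000
  f(a) × f(c) < 0, new interval: [0.980000, 1.900000]
Iteration 2:
  c_2 = (0.980000 + 1.900000)/2 = 1.440000
  f(c_2) = f(1.440000) = 0.059584
  f(a) × f(c) < 0, new interval: [0.980000, 1.440000]
Iteration 3:
  c_3 = (0.980000 + 1.440000)/2 = 1.210000
  f(c_3) = f(1.210000) = -1.764339
  f(a) × f(c) ≥ 0, new interval: [1.210000, 1.440000]
Iteration 4:
  c_4 = (1.210000 + 1.440000)/2 = 1.325000
  f(c_4) = f(1.325000) = -0.918172
  f(a) × f(c) ≥ 0, new interval: [1.325000, 1.440000]
Iteration 5:
  c_5 = (1.325000 + 1.440000)/2 = 1.382500
  f(c_5) = f(1.382500) = -0.446313
  f(a) × f(c) ≥ 0, new interval: [1.382500, 1.440000]

After 5 iteration(s), the approximation is c_5 = 1.382500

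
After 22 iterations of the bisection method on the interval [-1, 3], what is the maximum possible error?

Bisection error bound: |error| ≤ (b-a)/2^n
|error| ≤ (3 - (-1))/2^22 = 4/2^22
|error| ≤ 0.0000009537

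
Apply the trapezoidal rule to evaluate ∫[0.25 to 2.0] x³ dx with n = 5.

f(x) = x³
a = 0.25, b = 2.0, n = 5
h = (b - a)/n = 0.350000

Trapezoidal rule: (h/2)[f(x₀) + 2f(x₁) + 2f(x₂) + ... + f(xₙ)]

x_0 = 0.2500, f(x_0) = 0.015625, coefficient = 1
x_1 = 0.6000, f(x_1) = 0.216000, coefficient = 2
x_2 = 0.9500, f(x_2) = 0.857375, coefficient = 2
x_3 = 1.3000, f(x_3) = 2.197000, coefficient = 2
x_4 = 1.6500, f(x_4) = 4.492125, coefficient = 2
x_5 = 2.0000, f(x_5) = 8.000000, coefficient = 1

I ≈ (0.350000/2) × 23.540625 = 4.119609
Exact value: 3.999023
Error: 0.120586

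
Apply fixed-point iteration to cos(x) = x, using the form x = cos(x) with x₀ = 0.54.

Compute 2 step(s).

Equation: cos(x) = x
Fixed-point form: x = cos(x)
x₀ = 0.54

x_1 = g(0.540000) = 0.857709
x_2 = g(0.857709) = 0.654172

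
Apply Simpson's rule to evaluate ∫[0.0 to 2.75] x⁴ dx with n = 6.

f(x) = x⁴
a = 0.0, b = 2.75, n = 6
h = (b - a)/n = 0.458333

Simpson's rule: (h/3)[f(x₀) + 4f(x₁) + 2f(x₂) + ... + f(xₙ)]

x_0 = 0.0000, f(x_0) = 0.000000, coefficient = 1
x_1 = 0.4583, f(x_1) = 0.044129, coefficient = 4
x_2 = 0.9167, f(x_2) = 0.706067, coefficient = 2
x_3 = 1.3750, f(x_3) = 3.574463, coefficient = 4
x_4 = 1.8333, f(x_4) = 11.297068, coefficient = 2
x_5 = 2.2917, f(x_5) = 27.580732, coefficient = 4
x_6 = 2.7500, f(x_6) = 57.191406, coefficient = 1

I ≈ (0.458333/3) × 205.994973 = 31.471454
Exact value: 31.455273
Error: 0.016181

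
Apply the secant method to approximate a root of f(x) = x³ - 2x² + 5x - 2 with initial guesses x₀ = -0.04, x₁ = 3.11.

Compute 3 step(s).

f(x) = x³ - 2x² + 5x - 2
x₀ = -0.04, x₁ = 3.11

Secant formula: x_{n+1} = x_n - f(x_n)(x_n - x_{n-1})/(f(x_n) - f(x_{n-1}))

Iteration 1:
  f(-0.040000) = -2.203264
  f(3.110000) = 24.286031
  x_2 = 3.110000 - 24.286031×(3.110000 - (-0.040000))/(24.286031 - (-2.203264))
       = 0.222003
Iteration 2:
  f(3.110000) = 24.286031
  f(0.222003) = -0.977613
  x_3 = 0.222003 - (-0.977613)×(0.222003 - 3.110000)/(-0.977613 - 24.286031)
       = 0.333758
Iteration 3:
  f(0.222003) = -0.977613
  f(0.333758) = -0.516818
  x_4 = 0.333758 - (-0.516818)×(0.333758 - 0.222003)/(-0.516818 - (-0.977613))
       = 0.459101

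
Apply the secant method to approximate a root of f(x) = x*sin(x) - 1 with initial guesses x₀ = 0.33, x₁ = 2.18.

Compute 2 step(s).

f(x) = x*sin(x) - 1
x₀ = 0.33, x₁ = 2.18

Secant formula: x_{n+1} = x_n - f(x_n)(x_n - x_{n-1})/(f(x_n) - f(x_{n-1}))

Iteration 1:
  f(0.330000) = -0.893066
  f(2.180000) = 0.787827
  x_2 = 2.180000 - 0.787827×(2.180000 - 0.330000)/(0.787827 - (-0.893066))
       = 1.312913
Iteration 2:
  f(2.180000) = 0.787827
  f(1.312913) = 0.269498
  x_3 = 1.312913 - 0.269498×(1.312913 - 2.180000)/(0.269498 - 0.787827)
       = 0.862083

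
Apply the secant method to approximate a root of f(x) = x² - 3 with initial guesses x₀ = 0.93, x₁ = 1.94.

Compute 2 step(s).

f(x) = x² - 3
x₀ = 0.93, x₁ = 1.94

Secant formula: x_{n+1} = x_n - f(x_n)(x_n - x_{n-1})/(f(x_n) - f(x_{n-1}))

Iteration 1:
  f(0.930000) = -2.135100
  f(1.940000) = 0.763600
  x_2 = 1.940000 - 0.763600×(1.940000 - 0.930000)/(0.763600 - (-2.135100))
       = 1.673937
Iteration 2:
  f(1.940000) = 0.763600
  f(1.673937) = -0.197934
  x_3 = 1.673937 - (-0.197934)×(1.673937 - 1.940000)/(-0.197934 - 0.763600)
       = 1.728707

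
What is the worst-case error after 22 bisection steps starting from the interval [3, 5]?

Bisection error bound: |error| ≤ (b-a)/2^n
|error| ≤ (5 - 3)/2^22 = 2/2^22
|error| ≤ 0.0000004768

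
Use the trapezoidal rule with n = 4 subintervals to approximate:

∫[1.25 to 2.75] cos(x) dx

f(x) = cos(x)
a = 1.25, b = 2.75, n = 4
h = (b - a)/n = 0.375000

Trapezoidal rule: (h/2)[f(x₀) + 2f(x₁) + 2f(x₂) + ... + f(xₙ)]

x_0 = 1.2500, f(x_0) = 0.315322, coefficient = 1
x_1 = 1.6250, f(x_1) = -0.054177, coefficient = 2
x_2 = 2.0000, f(x_2) = -0.416147, coefficient = 2
x_3 = 2.3750, f(x_3) = -0.720278, coefficient = 2
x_4 = 2.7500, f(x_4) = -0.924302, coefficient = 1

I ≈ (0.375000/2) × -2.990185 = -0.560660
Exact value: -0.567324
Error: 0.006664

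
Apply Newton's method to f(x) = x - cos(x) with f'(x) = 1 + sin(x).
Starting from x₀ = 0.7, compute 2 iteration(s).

f(x) = x - cos(x)
f'(x) = 1 + sin(x)
x₀ = 0.7

Newton-Raphson formula: x_{n+1} = x_n - f(x_n)/f'(x_n)

Iteration 1:
  f(0.700000) = -0.064842
  f'(0.700000) = 1.644218
  x_1 = 0.700000 - (-0.064842)/1.644218 = 0.739436
Iteration 2:
  f(0.739436) = 0.000588
  f'(0.739436) = 1.673872
  x_2 = 0.739436 - 0.000588/1.673872 = 0.739085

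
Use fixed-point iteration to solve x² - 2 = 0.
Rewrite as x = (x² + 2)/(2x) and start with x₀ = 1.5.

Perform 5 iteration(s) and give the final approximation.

Equation: x² - 2 = 0
Fixed-point form: x = (x² + 2)/(2x)
x₀ = 1.5

x_1 = g(1.500000) = 1.416667
x_2 = g(1.416667) = 1.414216
x_3 = g(1.414216) = 1.414214
x_4 = g(1.414214) = 1.414214
x_5 = g(1.414214) = 1.414214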